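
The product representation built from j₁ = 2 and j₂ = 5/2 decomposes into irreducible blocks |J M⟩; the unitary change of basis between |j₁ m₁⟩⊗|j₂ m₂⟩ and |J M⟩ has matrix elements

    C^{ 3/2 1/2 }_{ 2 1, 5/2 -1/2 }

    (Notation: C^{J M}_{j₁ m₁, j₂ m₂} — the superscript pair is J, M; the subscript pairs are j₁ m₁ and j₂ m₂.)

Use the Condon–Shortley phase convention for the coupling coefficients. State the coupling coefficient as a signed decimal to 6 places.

j₁+j₂−J=3  J+j₁−j₂=1  J−j₁+j₂=2  j₁+j₂+J+1=7
(j₁±m₁, j₂±m₂, J±M) = (3,1,2,3,2,1)
P² = 48/35
sum k=0..1:
  [0] +1/12 = 1/12
  [1] −1/2 = -1/2
S = -5/12
C² = P²·S² = 5/21 ; C = -0.487950

-0.487950  (= −√(5/21))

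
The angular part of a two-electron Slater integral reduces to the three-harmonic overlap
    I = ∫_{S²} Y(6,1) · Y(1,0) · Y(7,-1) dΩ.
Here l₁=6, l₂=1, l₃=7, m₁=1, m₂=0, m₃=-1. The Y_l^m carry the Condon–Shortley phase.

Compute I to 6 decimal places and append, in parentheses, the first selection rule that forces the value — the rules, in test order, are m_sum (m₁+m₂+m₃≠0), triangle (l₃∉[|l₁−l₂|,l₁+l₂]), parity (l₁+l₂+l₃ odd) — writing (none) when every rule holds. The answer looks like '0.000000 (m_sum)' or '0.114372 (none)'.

Checks pass: Σm=0; 14 even; l₃=7∈[5,7].
(2·6+1)(2·1+1)(2·7+1) = 585
Δ: 0! 12! 2! / 15! → 1/1365
sum: t=0:+1/518400 = 1/518400
3j²(6 1 7; 0 0 0) = Δ·Π!·Σ² = 7/195  (sign -1)
sum: t=0:+1/604800 = 1/604800
3j²(6 1 7; 1 0 -1) = Δ·Π!·Σ² = 16/455  (sign +1)
combine: 4πI² = 585·7/195·16/455 = 48/65
take √, sign -1: I = -0.24241473
No selection rule forces the value: the integral is nonzero (none).

-0.242415 (none)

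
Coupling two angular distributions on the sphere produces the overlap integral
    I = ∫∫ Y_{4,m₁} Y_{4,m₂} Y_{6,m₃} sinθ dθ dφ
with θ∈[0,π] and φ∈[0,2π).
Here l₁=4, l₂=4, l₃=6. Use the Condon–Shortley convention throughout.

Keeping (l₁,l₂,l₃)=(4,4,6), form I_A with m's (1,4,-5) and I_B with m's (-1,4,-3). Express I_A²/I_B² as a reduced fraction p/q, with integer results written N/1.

Shared (l₁,l₂,l₃)=(4,4,6): N and (l;000)² cancel in I_A²/I_B².
A: Δ = 2!·6!·6!/15! = 1/1261260; Racah Σ t=2..2: t=2:+1/172800 = 1/172800; ⇒ 3j(4 4 6; 1 4 -5)² = 2/65, sgn -1
B: Δ = 2!·6!·6!/15! = 1/1261260; Racah Σ t=2..2: t=2:+1/51840 = 1/51840; ⇒ 3j(4 4 6; -1 4 -3)² = 8/429, sgn -1
I_A²/I_B² = (2/65)/(8/429) = 33/20

33/20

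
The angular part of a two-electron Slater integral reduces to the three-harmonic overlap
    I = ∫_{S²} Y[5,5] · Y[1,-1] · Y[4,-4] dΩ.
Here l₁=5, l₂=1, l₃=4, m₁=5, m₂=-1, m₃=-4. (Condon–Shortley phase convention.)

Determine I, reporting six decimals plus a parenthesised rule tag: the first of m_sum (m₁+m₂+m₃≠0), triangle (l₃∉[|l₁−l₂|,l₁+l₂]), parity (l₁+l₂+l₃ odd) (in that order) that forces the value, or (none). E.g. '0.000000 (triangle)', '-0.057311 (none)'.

Checks pass: Σm=0; 10 even; l₃=4∈[4,6].
(2·5+1)(2·1+1)(2·4+1) = 297
Δ: 2! 8! 0! / 11! → 1/495
sum: t=1:−1/576 = -1/576
3j²(5 1 4; 0 0 0) = Δ·Π!·Σ² = 5/99  (sign -1)
sum: t=0:+1/80640 = 1/80640
3j²(5 1 4; 5 -1 -4) = Δ·Π!·Σ² = 1/11  (sign +1)
combine: 4πI² = 297·5/99·1/11 = 15/11
take √, sign -1: I = -0.32941575
No selection rule forces the value: the integral is nonzero (none).

-0.329416 (none)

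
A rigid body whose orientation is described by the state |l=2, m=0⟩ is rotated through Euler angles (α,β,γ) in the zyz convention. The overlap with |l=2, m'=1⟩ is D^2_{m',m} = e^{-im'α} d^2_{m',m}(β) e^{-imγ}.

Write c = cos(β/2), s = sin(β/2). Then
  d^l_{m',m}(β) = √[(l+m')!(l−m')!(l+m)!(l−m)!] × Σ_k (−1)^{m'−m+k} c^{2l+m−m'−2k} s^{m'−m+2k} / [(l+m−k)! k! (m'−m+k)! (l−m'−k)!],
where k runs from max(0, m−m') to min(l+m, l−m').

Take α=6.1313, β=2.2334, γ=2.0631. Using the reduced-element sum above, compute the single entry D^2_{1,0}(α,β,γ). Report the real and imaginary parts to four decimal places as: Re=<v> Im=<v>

D^2_{1,0}(6.1313,2.2334,2.0631) = e^{-i·1·6.1313}·d^2_{1,0}(2.2334)·e^{-i·0·2.0631}. Compute d first:
c=cos(2.233400/2)=0.438650, s=sin(2.233400/2)=0.898658; N=√[6·1·2·2]=4.898979
Admissible k: 0..1 (factorial args all ≥0)
  k=0: (−1)^1·4.8990/(2)·0.4387^3·0.8987^1 = -0.185791
  k=1: (−1)^2·4.8990/(2)·0.4387^1·0.8987^3 = +0.779789
d^2_{1,0}(2.2334) = -0.185791 +0.779789 = +0.593998
Phases: e^{-i·(1)·6.1313}=+0.988488+0.151302i, e^{-i·(0)·2.0631}=+1.000000+0.000000i ⇒ D=+0.587159+0.089873i

Re=0.5872 Im=0.0899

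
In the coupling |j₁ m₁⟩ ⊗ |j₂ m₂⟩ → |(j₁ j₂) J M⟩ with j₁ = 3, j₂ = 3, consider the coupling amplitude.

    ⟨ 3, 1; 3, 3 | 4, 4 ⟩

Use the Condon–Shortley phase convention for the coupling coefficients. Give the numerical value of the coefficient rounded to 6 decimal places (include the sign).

+0.522233

j₁+j₂−J=2  J+j₁−j₂=4  J−j₁+j₂=4  j₁+j₂+J+1=11
(j₁±m₁, j₂±m₂, J±M) = (4,2,6,0,8,0)
P² = 3981312/11
sum k=2..2:
  [2] +1/1152 = 1/1152
S = 1/1152
C² = P²·S² = 3/11 ; C = +0.522233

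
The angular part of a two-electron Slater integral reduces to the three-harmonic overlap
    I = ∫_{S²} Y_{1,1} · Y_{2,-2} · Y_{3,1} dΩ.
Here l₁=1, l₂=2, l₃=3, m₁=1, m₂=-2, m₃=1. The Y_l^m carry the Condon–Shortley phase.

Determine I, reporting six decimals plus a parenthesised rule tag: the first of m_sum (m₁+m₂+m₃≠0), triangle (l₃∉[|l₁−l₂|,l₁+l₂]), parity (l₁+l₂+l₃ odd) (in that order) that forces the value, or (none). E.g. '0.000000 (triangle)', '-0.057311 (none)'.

-0.082589 (none)

m-sum 0 ✓  L=6 even ✓  1≤3≤3 ✓
Π(2lᵢ+1) = 3×5×7 = 105
triangle coeff Δ(1,2,3) = 1/105
Σ_t [0,0]: t=0:+1/4 = 1/4
(3j)²=3/35 [(1 2 3; 0 0 0)], sign=-1
Σ_t [0,0]: t=0:+1/48 = 1/48
(3j)²=1/105 [(1 2 3; 1 -2 1)], sign=+1
⇒ 4πI² = 3/35
I = (-1)√(3/35/(4π)) = -0.08258890
No selection rule forces the value: the integral is nonzero (none).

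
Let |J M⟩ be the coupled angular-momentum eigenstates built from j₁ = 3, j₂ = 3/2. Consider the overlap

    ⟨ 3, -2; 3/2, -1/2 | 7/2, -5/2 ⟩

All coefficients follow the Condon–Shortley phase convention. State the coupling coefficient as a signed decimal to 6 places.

√[8·1!5!2!/9! · 1!5!1!2!1!6!] = √(6400/7)
  +(−1)^0/∏(0,1,5,1,0,1)! = 1/120  (running 1/120)
  +(−1)^1/∏(1,0,4,0,1,2)! = -1/48  (running -1/80)
⟨..|..⟩ = √(6400/7)·(-1/80) = -0.377964

−√(1/7) ≈ -0.377964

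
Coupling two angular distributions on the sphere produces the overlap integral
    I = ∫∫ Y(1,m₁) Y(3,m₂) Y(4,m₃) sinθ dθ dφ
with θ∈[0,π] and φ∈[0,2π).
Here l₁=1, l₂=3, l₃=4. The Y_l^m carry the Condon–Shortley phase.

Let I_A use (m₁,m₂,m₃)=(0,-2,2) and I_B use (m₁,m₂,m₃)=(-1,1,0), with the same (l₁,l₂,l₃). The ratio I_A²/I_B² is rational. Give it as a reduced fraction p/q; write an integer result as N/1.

2/1

Shared (l₁,l₂,l₃)=(1,3,4): N and (l;000)² cancel in I_A²/I_B².
A: Δ = 0!·2!·6!/9! = 1/252; Racah Σ t=0..0: t=0:+1/120 = 1/120; ⇒ 3j(1 3 4; 0 -2 2)² = 1/21, sgn +1
B: Δ = 0!·2!·6!/9! = 1/252; Racah Σ t=0..0: t=0:+1/96 = 1/96; ⇒ 3j(1 3 4; -1 1 0)² = 1/42, sgn +1
I_A²/I_B² = (1/21)/(1/42) = 2/1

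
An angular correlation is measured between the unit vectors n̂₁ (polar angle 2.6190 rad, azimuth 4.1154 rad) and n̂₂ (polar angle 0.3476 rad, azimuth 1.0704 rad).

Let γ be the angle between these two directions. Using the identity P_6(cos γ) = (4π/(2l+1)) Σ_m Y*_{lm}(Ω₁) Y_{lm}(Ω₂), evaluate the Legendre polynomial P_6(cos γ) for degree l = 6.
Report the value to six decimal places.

Term-by-term m-sum for l=6 (normalisation 4π/13 = 0.966644):
  term(m=-6) = +0.000005-0.000003i   from Y*(Ω₁)=+0.006757-0.003184i, Y(Ω₂)=+0.000747-0.000105i
  term(m=-5) = +0.000287-0.000151i   from Y*(Ω₁)=+0.007008-0.044372i, Y(Ω₂)=+0.004307+0.005790i
  term(m=-4) = +0.006240-0.002539i   from Y*(Ω₁)=-0.117223-0.110003i, Y(Ω₂)=-0.017500+0.038079i
  term(m=-3) = +0.057580-0.017169i   from Y*(Ω₁)=-0.360246+0.080623i, Y(Ω₂)=-0.162369+0.011320i
  term(m=-2) = +0.199304-0.038989i   from Y*(Ω₁)=-0.181826+0.459471i, Y(Ω₂)=-0.221779-0.346003i
  term(m=-1) = +0.107788-0.010444i   from Y*(Ω₁)=+0.108130+0.159079i, Y(Ω₂)=+0.270113-0.493973i
  term(m=+0) = -0.029756-0.000000i   from Y*(Ω₁)=-0.379177-0.000000i, Y(Ω₂)=+0.078474+0.000000i
  term(m=+1) = +0.107788+0.010444i   from Y*(Ω₁)=-0.108130+0.159079i, Y(Ω₂)=-0.270113-0.493973i
  term(m=+2) = +0.199304+0.038989i   from Y*(Ω₁)=-0.181826-0.459471i, Y(Ω₂)=-0.221779+0.346003i
  term(m=+3) = +0.057580+0.017169i   from Y*(Ω₁)=+0.360246+0.080623i, Y(Ω₂)=+0.162369+0.011320i
  term(m=+4) = +0.006240+0.002539i   from Y*(Ω₁)=-0.117223+0.110003i, Y(Ω₂)=-0.017500-0.038079i
  term(m=+5) = +0.000287+0.000151i   from Y*(Ω₁)=-0.007008-0.044372i, Y(Ω₂)=-0.004307+0.005790i
  term(m=+6) = +0.000005+0.000003i   from Y*(Ω₁)=+0.006757+0.003184i, Y(Ω₂)=+0.000747+0.000105i
Σ over m = +0.712652+0.000000i; ×(4π/13) → +0.688881+0.000000i. Real part: 0.688881

0.688881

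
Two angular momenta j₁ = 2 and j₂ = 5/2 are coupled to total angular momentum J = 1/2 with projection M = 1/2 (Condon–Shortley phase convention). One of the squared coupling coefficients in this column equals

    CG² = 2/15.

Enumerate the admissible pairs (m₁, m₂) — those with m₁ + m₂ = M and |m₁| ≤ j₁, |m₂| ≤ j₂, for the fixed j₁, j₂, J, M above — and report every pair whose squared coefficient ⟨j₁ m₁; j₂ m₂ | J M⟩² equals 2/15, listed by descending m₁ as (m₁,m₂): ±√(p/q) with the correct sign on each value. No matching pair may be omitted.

Admissible pairs with m₁+m₂ = M = 1/2: (-2,5/2), (-1,3/2), (0,1/2), (1,-1/2), (2,-3/2)
  (m₁,m₂)=(2,-3/2): CG² = 1/15, CG = +√(1/15)
  (m₁,m₂)=(1,-1/2): CG² = 2/15, CG = −√(2/15)   ← matches the target
  (m₁,m₂)=(0,1/2): CG² = 1/5, CG = +√(1/5)
  (m₁,m₂)=(-1,3/2): CG² = 4/15, CG = −√(4/15)
  (m₁,m₂)=(-2,5/2): CG² = 1/3, CG = +√(1/3)
Pairs with CG² = 2/15: (1,-1/2): −√(2/15)

(1,-1/2): −√(2/15)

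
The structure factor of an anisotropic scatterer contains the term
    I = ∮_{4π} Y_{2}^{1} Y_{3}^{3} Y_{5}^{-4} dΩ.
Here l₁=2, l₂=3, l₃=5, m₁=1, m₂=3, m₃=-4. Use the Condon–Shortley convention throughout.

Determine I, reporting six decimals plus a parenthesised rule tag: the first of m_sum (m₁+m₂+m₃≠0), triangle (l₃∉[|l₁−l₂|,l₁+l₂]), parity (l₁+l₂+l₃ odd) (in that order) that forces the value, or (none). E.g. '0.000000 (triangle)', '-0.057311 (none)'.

Rules hold: Σm=0, L=10 even, 1≤5≤5.
N = 5·7·11 = 385
Δ = 0!·4!·6!/11! = 1/2310
Racah Σ t=0..0: t=0:+1/144 = 1/144
⇒ 3j(2 3 5; 0 0 0)² = 10/231, sgn -1
Racah Σ t=0..0: t=0:+1/4320 = 1/4320
⇒ 3j(2 3 5; 1 3 -4)² = 2/55, sgn -1
4πI² = N·(3j₀)²·(3jₘ)² = 20/33
I = +1·√(0.606061/4π) = 0.21961050
No selection rule forces the value: the integral is nonzero (none).

0.219610 (none)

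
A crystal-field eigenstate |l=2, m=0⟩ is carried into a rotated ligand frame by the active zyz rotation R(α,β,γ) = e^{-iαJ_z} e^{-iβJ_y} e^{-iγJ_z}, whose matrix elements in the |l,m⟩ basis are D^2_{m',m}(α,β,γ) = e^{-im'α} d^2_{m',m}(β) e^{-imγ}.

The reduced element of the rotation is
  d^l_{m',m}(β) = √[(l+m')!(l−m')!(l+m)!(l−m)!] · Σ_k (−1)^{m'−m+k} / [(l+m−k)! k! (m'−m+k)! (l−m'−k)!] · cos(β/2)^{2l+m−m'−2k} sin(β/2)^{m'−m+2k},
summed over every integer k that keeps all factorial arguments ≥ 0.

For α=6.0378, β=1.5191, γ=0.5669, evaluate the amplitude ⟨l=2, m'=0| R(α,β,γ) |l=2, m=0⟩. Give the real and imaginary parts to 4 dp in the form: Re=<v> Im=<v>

Re=-0.4960 Im=0.0000

Split into d^2_{0,0}(β=1.5191) × two z-phases.
With c≡cos(β/2)=0.725146 and s≡sin(β/2)=0.688595, N=[2·2·2·2]^{1/2}=4.000000
The bounds max(0,m−m')=0 and min(l+m,l−m')=2 give 3 terms
  k=0: (−1)^0·4.0000/(4)·0.7251^4·0.6886^0 = +0.276504
  k=1: (−1)^1·4.0000/(1)·0.7251^2·0.6886^2 = -0.997330
  k=2: (−1)^2·4.0000/(4)·0.7251^0·0.6886^4 = +0.224831
d^2_{0,0}(1.5191) = +0.276504 -0.997330 +0.224831 = -0.495995
Attach z-rotation phases: D = e^{-i(0)(6.0378)}·(-0.495995)·e^{-i(0)(0.5669)} = -0.495995+0.000000i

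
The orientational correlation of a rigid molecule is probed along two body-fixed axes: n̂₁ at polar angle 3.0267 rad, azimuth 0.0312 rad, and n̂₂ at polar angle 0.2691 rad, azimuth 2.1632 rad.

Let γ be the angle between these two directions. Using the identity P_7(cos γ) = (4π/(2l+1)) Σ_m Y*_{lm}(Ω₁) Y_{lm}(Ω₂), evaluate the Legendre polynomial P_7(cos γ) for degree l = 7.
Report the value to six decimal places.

Summing Y*_{l m}(θ₁,φ₁)·Y_{l m}(θ₂,φ₂) over m ∈ [−7, 7]; prefactor 4π/(2·7+1) = 0.837758:
  m=-7: Y*=0.00000 + 0.00000j  Y=-0.00004 - 0.00003j  product -0.00000 - 0.00000j
  m=-6: Y*=-0.00000 - 0.00000j  Y=0.00058 - 0.00026j  product -0.00000 + 0.00000j
  m=-5: Y*=0.00008 + 0.00001j  Y=-0.00096 + 0.00531j  product -0.00000 + 0.00000j
  m=-4: Y*=-0.00123 - 0.00015j  Y=-0.02300 - 0.02239j  product 0.00002 + 0.00003j
  m=-3: Y*=0.01280 + 0.00120j  Y=0.13260 - 0.02777j  product 0.00173 - 0.00020j
  m=-2: Y*=-0.09319 - 0.00582j  Y=-0.14559 + 0.35827j  product 0.01565 - 0.03254j
  m=-1: Y*=0.42785 + 0.01335j  Y=-0.35339 - 0.52507j  product -0.14419 - 0.22937j
  m=+0: Y*=-0.89968 + 0.00000j  Y=0.23359 + 0.00000j  product -0.21016 + 0.00000j
  m=+1: Y*=-0.42785 + 0.01335j  Y=0.35339 - 0.52507j  product -0.14419 + 0.22937j
  m=+2: Y*=-0.09319 + 0.00582j  Y=-0.14559 - 0.35827j  product 0.01565 + 0.03254j
  m=+3: Y*=-0.01280 + 0.00120j  Y=-0.13260 - 0.02777j  product 0.00173 + 0.00020j
  m=+4: Y*=-0.00123 + 0.00015j  Y=-0.02300 + 0.02239j  product 0.00002 - 0.00003j
  m=+5: Y*=-0.00008 + 0.00001j  Y=0.00096 + 0.00531j  product -0.00000 - 0.00000j
  m=+6: Y*=-0.00000 + 0.00000j  Y=0.00058 + 0.00026j  product -0.00000 - 0.00000j
  m=+7: Y*=-0.00000 + 0.00000j  Y=0.00004 - 0.00003j  product -0.00000 + 0.00000j
Σ over m = -0.46371 - 0.00000j; ×(4π/15) → -0.38848 - 0.00000j. Real part: -0.388481

-0.388481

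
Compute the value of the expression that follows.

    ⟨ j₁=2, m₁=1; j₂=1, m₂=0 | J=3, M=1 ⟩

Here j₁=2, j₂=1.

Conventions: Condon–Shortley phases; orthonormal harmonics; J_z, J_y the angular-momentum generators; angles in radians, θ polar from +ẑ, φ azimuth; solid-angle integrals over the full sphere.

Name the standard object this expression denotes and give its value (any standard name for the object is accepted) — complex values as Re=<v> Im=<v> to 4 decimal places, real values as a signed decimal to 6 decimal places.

Clebsch–Gordan coefficient, +√(8/15) ≈ +0.730297

This is a Clebsch–Gordan (vector-coupling) coefficient.
j₁+j₂−J=0  J+j₁−j₂=4  J−j₁+j₂=2  j₁+j₂+J+1=7
(j₁±m₁, j₂±m₂, J±M) = (3,1,1,1,4,2)
P² = 96/5
sum k=0..0:
  [0] +1/6 = 1/6
S = 1/6
C² = P²·S² = 8/15 ; C = +0.730297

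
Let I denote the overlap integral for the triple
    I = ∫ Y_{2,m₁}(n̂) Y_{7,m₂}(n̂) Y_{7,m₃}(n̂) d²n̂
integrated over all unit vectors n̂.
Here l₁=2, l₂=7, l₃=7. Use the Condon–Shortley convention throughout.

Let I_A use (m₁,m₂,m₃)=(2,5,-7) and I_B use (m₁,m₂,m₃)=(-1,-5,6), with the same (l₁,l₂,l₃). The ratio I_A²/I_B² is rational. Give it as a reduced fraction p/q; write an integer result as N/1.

l's match ⇒ only the (l;m) 3-j factors differ between A and B.
A: triangle coeff Δ(2,7,7) = 1/185640; Σ_t [0,0]: t=0:+1/1916006400 = 1/1916006400; (3j)²=1/340 [(2 7 7; 2 5 -7)], sign=+1
B: triangle coeff Δ(2,7,7) = 1/185640; Σ_t [1,2]: t=1:−1/79833600 t=2:+1/958003200 = -1/87091200; (3j)²=121/4760 [(2 7 7; -1 -5 6)], sign=+1
I_A²/I_B² = (1/340)/(121/4760) = 14/121

14/121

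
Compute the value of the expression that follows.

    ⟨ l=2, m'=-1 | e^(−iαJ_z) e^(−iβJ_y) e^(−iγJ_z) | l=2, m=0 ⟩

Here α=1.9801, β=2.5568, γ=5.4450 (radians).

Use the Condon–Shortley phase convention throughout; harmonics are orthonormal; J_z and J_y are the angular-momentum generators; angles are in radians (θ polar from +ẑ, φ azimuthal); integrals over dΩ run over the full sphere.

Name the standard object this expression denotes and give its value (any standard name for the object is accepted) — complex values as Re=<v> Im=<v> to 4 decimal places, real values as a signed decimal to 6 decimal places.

Wigner D-matrix element, Re=0.2244 Im=-0.5172

This is a Wigner D-matrix element — the rotation-matrix element ⟨l m'| R(α,β,γ) |l m⟩ in the angular-momentum basis.
D^2_{-1,0}(1.9801,2.5568,5.4450) = e^{-i·-1·1.9801}·d^2_{-1,0}(2.5568)·e^{-i·0·5.4450}. Compute d first:
Half-angle: c=0.288248, s=0.957556. N=√(1·6·2·2)=4.898979
Admissible k: 1..2 (factorial args all ≥0)
  k=1: (−1)^0·4.8990/(2)·0.2882^3·0.9576^1 = +0.056174
  k=2: (−1)^1·4.8990/(2)·0.2882^1·0.9576^3 = -0.619917
d^2_{-1,0}(2.5568) = +0.056174 -0.619917 = -0.563743
Attach z-rotation phases: D = e^{-i(-1)(1.9801)}·(-0.563743)·e^{-i(0)(5.4450)} = +0.224353-0.517177i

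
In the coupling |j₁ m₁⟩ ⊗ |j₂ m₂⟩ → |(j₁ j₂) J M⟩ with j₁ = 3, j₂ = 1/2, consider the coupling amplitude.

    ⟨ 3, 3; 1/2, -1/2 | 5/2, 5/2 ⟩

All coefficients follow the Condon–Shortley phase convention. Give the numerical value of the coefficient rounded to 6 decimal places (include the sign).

+√(6/7) ≈ +0.925820

j₁+j₂−J=1  J+j₁−j₂=5  J−j₁+j₂=0  j₁+j₂+J+1=7
(j₁±m₁, j₂±m₂, J±M) = (6,0,0,1,5,0)
P² = 86400/7
sum k=0..0:
  [0] +1/120 = 1/120
S = 1/120
C² = P²·S² = 6/7 ; C = +0.925820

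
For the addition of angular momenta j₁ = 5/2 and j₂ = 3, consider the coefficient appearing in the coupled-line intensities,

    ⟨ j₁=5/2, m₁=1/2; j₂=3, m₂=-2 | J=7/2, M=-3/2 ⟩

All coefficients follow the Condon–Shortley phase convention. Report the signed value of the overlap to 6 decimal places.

+√(2/21) ≈ +0.308607

j₁+j₂−J=2  J+j₁−j₂=3  J−j₁+j₂=4  j₁+j₂+J+1=10
(j₁±m₁, j₂±m₂, J±M) = (3,2,1,5,2,5)
P² = 1536/7
sum k=0..1:
  [0] +1/24 = 1/24
  [1] −1/48 = -1/48
S = 1/48
C² = P²·S² = 2/21 ; C = +0.308607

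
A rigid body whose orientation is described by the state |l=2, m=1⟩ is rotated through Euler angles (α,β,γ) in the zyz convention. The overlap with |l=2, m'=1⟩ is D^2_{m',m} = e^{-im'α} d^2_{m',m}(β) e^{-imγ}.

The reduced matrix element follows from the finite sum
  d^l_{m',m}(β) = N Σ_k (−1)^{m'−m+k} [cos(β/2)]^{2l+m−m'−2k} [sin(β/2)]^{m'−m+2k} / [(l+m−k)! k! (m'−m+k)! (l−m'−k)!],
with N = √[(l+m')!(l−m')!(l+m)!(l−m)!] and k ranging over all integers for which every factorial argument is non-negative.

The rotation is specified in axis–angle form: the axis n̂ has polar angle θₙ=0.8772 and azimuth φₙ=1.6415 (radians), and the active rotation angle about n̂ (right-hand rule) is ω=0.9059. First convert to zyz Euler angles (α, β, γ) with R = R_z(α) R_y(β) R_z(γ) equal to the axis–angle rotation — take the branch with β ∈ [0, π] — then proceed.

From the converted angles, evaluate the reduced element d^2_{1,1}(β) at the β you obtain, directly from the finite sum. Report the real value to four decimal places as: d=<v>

Axis–angle → zyz. n̂ = (sinθₙcosφₙ, sinθₙsinφₙ, cosθₙ) = (-0.054322, +0.767031, +0.639307), ω = 0.9059.
R = I cosω + sinω [n̂]ₓ + (1−cosω) n̂n̂ᵀ gives
  R = [+0.618108, -0.519081, +0.590336; +0.487163, +0.842323, +0.230573; -0.616940, +0.145071, +0.773524]
β = atan2(√(R₁₃²+R₂₃²), R₃₃) = 0.686414; α = atan2(R₂₃, R₁₃) mod 2π = 0.372358; γ = atan2(R₃₂, −R₃₁) mod 2π = 0.230951
d^2_{1,1}(β=0.6864) via the finite sum:
c=cos(0.686414/2)=0.941680, s=sin(0.686414/2)=0.336509; N=√[6·1·6·1]=6.000000
k∈{0,1} keeps every argument non-negative
  k=0: (−1)^0·6.0000/(6)·0.9417^4·0.3365^0 = +0.786347
  k=1: (−1)^1·6.0000/(2)·0.9417^2·0.3365^2 = -0.301246
d^2_{1,1}(0.6864) = +0.786347 -0.301246 = +0.485101

d=0.4851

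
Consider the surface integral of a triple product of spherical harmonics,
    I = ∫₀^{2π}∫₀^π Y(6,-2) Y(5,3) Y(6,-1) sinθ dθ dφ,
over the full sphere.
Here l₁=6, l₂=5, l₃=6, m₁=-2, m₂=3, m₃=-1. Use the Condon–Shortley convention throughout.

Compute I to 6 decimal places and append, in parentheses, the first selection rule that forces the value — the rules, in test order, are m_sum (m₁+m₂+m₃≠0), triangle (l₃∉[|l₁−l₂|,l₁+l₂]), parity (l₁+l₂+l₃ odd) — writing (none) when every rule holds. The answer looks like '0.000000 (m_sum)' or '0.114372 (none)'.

0.000000 (parity)

L=17 odd ⇒ parity kills the (l;000) factor ⇒ I = 0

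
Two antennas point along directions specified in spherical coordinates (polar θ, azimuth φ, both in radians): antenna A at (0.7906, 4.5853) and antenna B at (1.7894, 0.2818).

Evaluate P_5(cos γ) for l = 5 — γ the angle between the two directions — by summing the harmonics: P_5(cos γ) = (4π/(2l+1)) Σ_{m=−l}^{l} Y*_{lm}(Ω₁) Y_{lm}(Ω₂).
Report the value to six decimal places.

-0.228900

Expand P_5 via completeness: Σ_{m} conj(Y_{5,m}) at Ω₁ times Y_{5,m} at Ω₂ —
  m=-5: Y*=-0.049975-0.067764i  Y=+0.066284-0.406096i  product -0.030831+0.015803i
  m=-4: Y*=+0.230182-0.128258i  Y=-0.124063+0.261085i  product +0.004929+0.076009i
  m=-3: Y*=+0.159617+0.398163i  Y=-0.123136+0.138876i  product -0.074950-0.026861i
  m=-2: Y*=-0.282362+0.073357i  Y=+0.254307-0.160716i  product -0.060017+0.064035i
  m=-1: Y*=+0.022675+0.177453i  Y=+0.116531-0.033736i  product +0.008629+0.019914i
  m=+0: Y*=-0.346491-0.000000i  Y=-0.300475+0.000000i  product +0.104112+0.000000i
  m=+1: Y*=-0.022675+0.177453i  Y=-0.116531-0.033736i  product +0.008629-0.019914i
  m=+2: Y*=-0.282362-0.073357i  Y=+0.254307+0.160716i  product -0.060017-0.064035i
  m=+3: Y*=-0.159617+0.398163i  Y=+0.123136+0.138876i  product -0.074950+0.026861i
  m=+4: Y*=+0.230182+0.128258i  Y=-0.124063-0.261085i  product +0.004929-0.076009i
  m=+5: Y*=+0.049975-0.067764i  Y=-0.066284-0.406096i  product -0.030831-0.015803i
Total Σ_m = -0.200368+0.000000i. Multiply by 1.142397: -0.228900+0.000000i. P_5(cos γ) = -0.228900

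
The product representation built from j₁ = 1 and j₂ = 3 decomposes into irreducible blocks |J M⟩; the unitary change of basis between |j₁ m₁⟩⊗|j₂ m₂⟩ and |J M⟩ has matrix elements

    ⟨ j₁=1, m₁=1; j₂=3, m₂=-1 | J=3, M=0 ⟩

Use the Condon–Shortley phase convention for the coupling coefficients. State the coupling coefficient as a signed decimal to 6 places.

triangle: 1!×1!×5!/8! = 120/40320
(j±m)!: 2!×0!×2!×4!×3!×3! = 3456
prefactor² = (2J+1)×Δ×N² = 72
  k=0: +1/(0!×1!×0!×2!×1!×3!) = 1/12
Σ = 1/12  ⇒  CG² = 72×(1/12)² = 1/2
CG = +√(1/2) = +0.707107

+√(1/2) = +0.707107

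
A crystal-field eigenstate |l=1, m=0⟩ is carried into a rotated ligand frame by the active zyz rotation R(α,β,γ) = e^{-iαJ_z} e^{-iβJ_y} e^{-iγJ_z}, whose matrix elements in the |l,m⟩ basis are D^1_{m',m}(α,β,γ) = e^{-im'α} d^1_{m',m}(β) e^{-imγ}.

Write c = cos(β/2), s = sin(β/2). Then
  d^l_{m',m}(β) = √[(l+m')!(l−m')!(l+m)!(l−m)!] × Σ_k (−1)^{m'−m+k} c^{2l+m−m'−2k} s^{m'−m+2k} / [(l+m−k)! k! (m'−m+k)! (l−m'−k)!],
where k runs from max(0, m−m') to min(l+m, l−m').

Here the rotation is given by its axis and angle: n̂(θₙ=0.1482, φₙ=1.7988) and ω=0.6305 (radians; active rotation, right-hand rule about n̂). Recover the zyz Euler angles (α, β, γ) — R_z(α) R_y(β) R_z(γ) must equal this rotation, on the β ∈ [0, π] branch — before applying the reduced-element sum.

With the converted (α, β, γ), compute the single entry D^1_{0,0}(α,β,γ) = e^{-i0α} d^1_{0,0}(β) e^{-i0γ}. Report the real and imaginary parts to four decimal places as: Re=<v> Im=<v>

Axis–angle → zyz. n̂ = (sinθₙcosφₙ, sinθₙsinφₙ, cosθₙ) = (-0.033376, +0.143837, +0.989038), ω = 0.6305.
R = I cosω + sinω [n̂]ₓ + (1−cosω) n̂n̂ᵀ gives
  R = [+0.807947, -0.584009, +0.078452; +0.582163, +0.811711, +0.047028; -0.091145, +0.007675, +0.995808]
β = atan2(√(R₁₃²+R₂₃²), R₃₃) = 0.091596; α = atan2(R₂₃, R₁₃) mod 2π = 0.540019; γ = atan2(R₃₂, −R₃₁) mod 2π = 0.084012
First d^1_{0,0}(β=0.0916), then the phase factors e^{-i(0)α} and e^{-i(0)γ}:
Half-angle: c=0.998951, s=0.045782. N=√(1·1·1·1)=1.000000
k∈{0,1} keeps every argument non-negative
  k=0: (−1)^0·1.0000/(1)·0.9990^2·0.0458^0 = +0.997904
  k=1: (−1)^1·1.0000/(1)·0.9990^0·0.0458^2 = -0.002096
d^1_{0,0}(0.0916) = +0.997904 -0.002096 = +0.995808
D = (+1.000000+0.000000i)·(+0.995808)·(+1.000000+0.000000i) = +0.995808+0.000000i

Re=0.9958 Im=0.0000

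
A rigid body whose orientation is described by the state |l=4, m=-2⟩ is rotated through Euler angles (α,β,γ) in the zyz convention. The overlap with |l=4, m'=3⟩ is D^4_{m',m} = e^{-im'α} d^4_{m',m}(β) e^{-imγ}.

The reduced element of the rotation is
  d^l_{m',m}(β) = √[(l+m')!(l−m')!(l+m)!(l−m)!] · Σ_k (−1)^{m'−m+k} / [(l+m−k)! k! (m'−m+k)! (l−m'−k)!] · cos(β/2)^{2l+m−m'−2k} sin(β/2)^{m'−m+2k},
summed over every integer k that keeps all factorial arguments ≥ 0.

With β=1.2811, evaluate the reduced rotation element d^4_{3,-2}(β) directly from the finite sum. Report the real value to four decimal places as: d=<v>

d^4_{3,-2}(β=1.2811) via the finite sum:
With c≡cos(β/2)=0.801767 and s≡sin(β/2)=0.597637, N=[5040·1·2·720]^{1/2}=2693.993318
The bounds max(0,m−m')=0 and min(l+m,l−m')=1 give 2 terms
  k=0: (−1)^5·2693.9933/(240)·0.8018^3·0.5976^5 = -0.441078
  k=1: (−1)^6·2693.9933/(720)·0.8018^1·0.5976^7 = +0.081691
d^4_{3,-2}(1.2811) = -0.441078 +0.081691 = -0.359388

d=-0.3594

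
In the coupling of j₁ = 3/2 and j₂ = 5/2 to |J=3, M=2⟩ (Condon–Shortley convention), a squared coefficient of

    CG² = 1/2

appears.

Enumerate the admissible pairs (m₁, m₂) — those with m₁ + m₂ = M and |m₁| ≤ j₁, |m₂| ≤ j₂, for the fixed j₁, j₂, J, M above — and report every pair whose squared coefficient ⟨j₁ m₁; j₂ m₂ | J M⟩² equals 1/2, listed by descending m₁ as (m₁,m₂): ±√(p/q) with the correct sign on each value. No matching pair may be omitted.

Admissible pairs with m₁+m₂ = M = 2: (-1/2,5/2), (1/2,3/2), (3/2,1/2)
  (m₁,m₂)=(3/2,1/2): CG² = 1/2, CG = +√(1/2)   ← matches the target
  (m₁,m₂)=(1/2,3/2): CG² = 1/12, CG = −√(1/12)
  (m₁,m₂)=(-1/2,5/2): CG² = 5/12, CG = −√(5/12)
Pairs with CG² = 1/2: (3/2,1/2): +√(1/2)

(3/2,1/2): +√(1/2)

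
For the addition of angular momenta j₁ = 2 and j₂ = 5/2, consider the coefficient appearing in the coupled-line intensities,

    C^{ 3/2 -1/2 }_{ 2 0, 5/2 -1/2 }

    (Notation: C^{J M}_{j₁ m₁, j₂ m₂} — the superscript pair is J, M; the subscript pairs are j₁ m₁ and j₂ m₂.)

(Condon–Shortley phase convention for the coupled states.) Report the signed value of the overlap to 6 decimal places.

-0.239046  (= −√(2/35))

triangle: 3!·1!·2!/7! = 12/5040
(j±m)!: 2!·2!·2!·3!·1!·2! = 96
prefactor² = (2J+1)·Δ·N² = 32/35
  k=1: −1/(1!·2!·1!·1!·0!·1!) = -1/2
  k=2: +1/(2!·1!·0!·0!·1!·2!) = 1/4
Σ = -1/4  ⇒  CG² = 32/35·(-1/4)² = 2/35
CG = −√(2/35) = -0.239046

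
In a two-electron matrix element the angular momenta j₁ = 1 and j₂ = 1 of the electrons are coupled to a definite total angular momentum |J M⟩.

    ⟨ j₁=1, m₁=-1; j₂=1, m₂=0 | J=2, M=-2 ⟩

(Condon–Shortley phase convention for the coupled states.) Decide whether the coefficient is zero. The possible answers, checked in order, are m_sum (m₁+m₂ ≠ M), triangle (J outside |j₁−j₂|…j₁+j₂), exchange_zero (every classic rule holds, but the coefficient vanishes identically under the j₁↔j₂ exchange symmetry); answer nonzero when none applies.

m_sum

m-sum: m₁+m₂ = -1+0 = -1, M = -2  ✗ ⇒ coefficient is 0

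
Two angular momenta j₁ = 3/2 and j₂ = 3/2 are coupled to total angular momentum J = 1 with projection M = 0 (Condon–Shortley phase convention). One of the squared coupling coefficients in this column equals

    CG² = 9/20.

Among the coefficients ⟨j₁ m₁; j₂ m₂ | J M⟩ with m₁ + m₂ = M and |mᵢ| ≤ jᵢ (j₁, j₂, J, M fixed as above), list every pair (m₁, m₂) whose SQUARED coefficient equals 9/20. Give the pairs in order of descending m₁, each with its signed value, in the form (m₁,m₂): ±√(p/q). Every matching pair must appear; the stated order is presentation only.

(3/2,-3/2): +√(9/20); (-3/2,3/2): +√(9/20)

Admissible pairs with m₁+m₂ = M = 0: (-3/2,3/2), (-1/2,1/2), (1/2,-1/2), (3/2,-3/2)
  (m₁,m₂)=(3/2,-3/2): CG² = 9/20, CG = +√(9/20)   ← matches the target
  (m₁,m₂)=(1/2,-1/2): CG² = 1/20, CG = −√(1/20)
  (m₁,m₂)=(-1/2,1/2): CG² = 1/20, CG = −√(1/20)
  (m₁,m₂)=(-3/2,3/2): CG² = 9/20, CG = +√(9/20)   ← matches the target
Pairs with CG² = 9/20: (3/2,-3/2): +√(9/20); (-3/2,3/2): +√(9/20)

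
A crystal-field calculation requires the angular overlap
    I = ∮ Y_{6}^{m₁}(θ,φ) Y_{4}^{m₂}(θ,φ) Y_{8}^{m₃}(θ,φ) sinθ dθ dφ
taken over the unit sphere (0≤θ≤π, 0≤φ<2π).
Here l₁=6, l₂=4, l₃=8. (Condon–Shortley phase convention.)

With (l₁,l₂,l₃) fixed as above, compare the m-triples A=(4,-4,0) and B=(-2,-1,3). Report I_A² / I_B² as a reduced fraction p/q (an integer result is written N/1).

49/352

Shared (l₁,l₂,l₃)=(6,4,8): N and (l;000)² cancel in I_A²/I_B².
A: Δ = 2!·10!·6!/19! = 1/23279256; Racah Σ t=0..0: t=0:+1/116121600 = 1/116121600; ⇒ 3j(6 4 8; 4 -4 0)² = 70/46189, sgn +1
B: Δ = 2!·10!·6!/19! = 1/23279256; Racah Σ t=0..2: t=0:+1/5806080 t=1:−1/1451520 t=2:+1/4147200 = -1/3628800; ⇒ 3j(6 4 8; -2 -1 3)² = 320/29393, sgn +1
I_A²/I_B² = (70/46189)/(320/29393) = 49/352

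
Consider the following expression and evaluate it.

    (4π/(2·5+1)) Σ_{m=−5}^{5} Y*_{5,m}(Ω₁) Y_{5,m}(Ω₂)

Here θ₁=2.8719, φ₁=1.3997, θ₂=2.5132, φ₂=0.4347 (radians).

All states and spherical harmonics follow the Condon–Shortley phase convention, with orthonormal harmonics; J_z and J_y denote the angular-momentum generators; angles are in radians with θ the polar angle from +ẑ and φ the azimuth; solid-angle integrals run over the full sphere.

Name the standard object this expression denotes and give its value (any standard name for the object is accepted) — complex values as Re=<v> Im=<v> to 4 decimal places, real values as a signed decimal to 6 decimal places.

Legendre polynomial (addition theorem), -0.210505

This sum is the spherical-harmonic addition theorem: it equals the Legendre polynomial P_l(cos γ) of the angle γ between the two directions.
Addition theorem: P_5(cos γ) = (4π/11) Σ_m Y*_{lm}(Ω₁) Y_{lm}(Ω₂), m = −5…5:
  m=-5: Y*=(0.000470, 0.000409)  Y=(-0.018469, -0.026840)  product (0.000002, -0.000020)
  m=-4: Y*=(-0.005523, 0.004507)  Y=(0.023708, 0.139788)  product (-0.000761, -0.000665)
  m=-3: Y*=(-0.023651, -0.041957)  Y=(0.090564, -0.331487)  product (-0.016050, 0.004040)
  m=-2: Y*=(0.195209, -0.069534)  Y=(-0.294504, 0.348658)  product (-0.033246, 0.088539)
  m=-1: Y*=(0.088892, 0.514466)  Y=(0.142067, -0.065965)  product (0.046565, 0.067225)
  m=+0: Y*=(-0.489461, -0.000000)  Y=(0.362208, 0.000000)  product (-0.177287, -0.000000)
  m=+1: Y*=(-0.088892, 0.514466)  Y=(-0.142067, -0.065965)  product (0.046565, -0.067225)
  m=+2: Y*=(0.195209, 0.069534)  Y=(-0.294504, -0.348658)  product (-0.033246, -0.088539)
  m=+3: Y*=(0.023651, -0.041957)  Y=(-0.090564, -0.331487)  product (-0.016050, -0.004040)
  m=+4: Y*=(-0.005523, -0.004507)  Y=(0.023708, -0.139788)  product (-0.000761, 0.000665)
  m=+5: Y*=(-0.000470, 0.000409)  Y=(0.018469, -0.026840)  product (0.000002, 0.000020)
Accumulated sum (-0.184266, -0.000000); after 4π/(2l+1) scaling, (-0.210505, -0.000000) ⇒ P_5 = -0.210505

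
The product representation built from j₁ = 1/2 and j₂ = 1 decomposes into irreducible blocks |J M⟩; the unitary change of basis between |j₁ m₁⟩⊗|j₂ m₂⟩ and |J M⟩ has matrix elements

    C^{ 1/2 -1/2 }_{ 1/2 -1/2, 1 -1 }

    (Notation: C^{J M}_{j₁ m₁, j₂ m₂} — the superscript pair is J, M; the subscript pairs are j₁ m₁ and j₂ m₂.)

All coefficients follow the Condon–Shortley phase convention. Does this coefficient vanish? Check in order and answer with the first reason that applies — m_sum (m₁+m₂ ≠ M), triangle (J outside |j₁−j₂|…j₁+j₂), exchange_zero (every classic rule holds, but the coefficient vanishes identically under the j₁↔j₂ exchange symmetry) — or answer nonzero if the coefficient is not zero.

m-sum: m₁+m₂ = -1/2+(-1) = -3/2, M = -1/2  ✗ ⇒ coefficient is 0

m_sum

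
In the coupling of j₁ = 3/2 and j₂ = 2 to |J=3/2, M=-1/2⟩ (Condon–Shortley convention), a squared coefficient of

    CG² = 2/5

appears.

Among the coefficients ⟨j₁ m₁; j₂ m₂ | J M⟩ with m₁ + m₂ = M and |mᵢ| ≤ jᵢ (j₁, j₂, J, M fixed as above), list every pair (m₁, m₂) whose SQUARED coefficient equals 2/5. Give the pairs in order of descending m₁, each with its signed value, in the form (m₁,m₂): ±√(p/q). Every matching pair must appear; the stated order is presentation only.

(3/2,-2): +√(2/5); (-3/2,1): +√(2/5)

Admissible pairs with m₁+m₂ = M = -1/2: (-3/2,1), (-1/2,0), (1/2,-1), (3/2,-2)
  (m₁,m₂)=(3/2,-2): CG² = 2/5, CG = +√(2/5)   ← matches the target
  (m₁,m₂)=(1/2,-1): CG² = 0/1, CG = 0
  (m₁,m₂)=(-1/2,0): CG² = 1/5, CG = −√(1/5)
  (m₁,m₂)=(-3/2,1): CG² = 2/5, CG = +√(2/5)   ← matches the target
Pairs with CG² = 2/5: (3/2,-2): +√(2/5); (-3/2,1): +√(2/5)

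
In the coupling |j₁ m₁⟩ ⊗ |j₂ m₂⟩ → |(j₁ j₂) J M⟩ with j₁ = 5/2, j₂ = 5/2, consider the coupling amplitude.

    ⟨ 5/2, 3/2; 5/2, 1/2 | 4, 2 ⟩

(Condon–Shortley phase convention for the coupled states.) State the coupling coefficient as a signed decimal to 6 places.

√[9·1!4!4!/10! · 4!1!3!2!6!2!] = √(20736/35)
  +(−1)^0/∏(0,1,1,3,3,1)! = 1/36  (running 1/36)
  +(−1)^1/∏(1,0,0,2,4,2)! = -1/96  (running 5/288)
⟨..|..⟩ = √(20736/35)·(5/288) = +0.422577

+0.422577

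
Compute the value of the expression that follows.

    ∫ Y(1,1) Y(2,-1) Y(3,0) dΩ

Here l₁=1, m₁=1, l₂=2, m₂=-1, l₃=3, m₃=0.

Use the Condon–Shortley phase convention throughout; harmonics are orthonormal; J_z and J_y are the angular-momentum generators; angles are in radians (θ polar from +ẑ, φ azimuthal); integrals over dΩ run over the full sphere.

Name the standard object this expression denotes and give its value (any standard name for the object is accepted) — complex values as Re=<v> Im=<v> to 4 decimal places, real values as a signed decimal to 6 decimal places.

This is a Gaunt coefficient — the integral of a triple product of spherical harmonics over the sphere.
Rules hold: Σm=0, L=6 even, 1≤3≤3.
N = 3·5·7 = 105
Δ = 0!·2!·4!/7! = 1/105
Racah Σ t=0..0: t=0:+1/4 = 1/4
⇒ 3j(1 2 3; 0 0 0)² = 3/35, sgn -1
Racah Σ t=0..0: t=0:+1/12 = 1/12
⇒ 3j(1 2 3; 1 -1 0)² = 1/35, sgn -1
4πI² = N·(3j₀)²·(3jₘ)² = 9/35
I = +1·√(0.257143/4π) = 0.14304817

Gaunt coefficient, +0.143048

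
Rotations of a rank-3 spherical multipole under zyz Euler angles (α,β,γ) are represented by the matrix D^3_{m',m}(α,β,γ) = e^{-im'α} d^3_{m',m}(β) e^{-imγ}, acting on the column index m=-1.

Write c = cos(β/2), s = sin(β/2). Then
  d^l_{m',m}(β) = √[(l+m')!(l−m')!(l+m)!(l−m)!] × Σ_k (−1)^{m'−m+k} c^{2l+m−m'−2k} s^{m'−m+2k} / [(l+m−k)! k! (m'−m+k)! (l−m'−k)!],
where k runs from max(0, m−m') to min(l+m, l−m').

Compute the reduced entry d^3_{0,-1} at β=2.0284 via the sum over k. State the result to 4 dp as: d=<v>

d^3_{0,-1}(β=2.0284) via the finite sum:
c=cos(2.028400/2)=0.528299, s=sin(2.028400/2)=0.849058; N=√[6·6·2·24]=41.569219
k: max(0,(-1)−(0))=0 … min(3+(-1),3−(0))=2
  k=0: (−1)^1·41.5692/(12)·0.5283^5·0.8491^1 = -0.121040
  k=1: (−1)^2·41.5692/(4)·0.5283^3·0.8491^3 = +0.937917
  k=2: (−1)^3·41.5692/(12)·0.5283^1·0.8491^5 = -0.807529
d^3_{0,-1}(2.0284) = -0.121040 +0.937917 -0.807529 = +0.009349

d=0.0093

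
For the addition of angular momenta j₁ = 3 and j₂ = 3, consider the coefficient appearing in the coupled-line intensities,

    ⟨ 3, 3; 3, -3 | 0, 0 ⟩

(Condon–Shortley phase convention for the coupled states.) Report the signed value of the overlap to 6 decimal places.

+0.377964  (= +√(1/7))

triangle: 6!*0!*0!/7! = 720/5040
(j±m)!: 6!*0!*0!*6!*0!*0! = 518400
prefactor² = (2J+1)*Δ*N² = 518400/7
  k=0: +1/(0!*6!*0!*0!*0!*0!) = 1/720
Σ = 1/720  ⇒  CG² = 518400/7*(1/720)² = 1/7
CG = +√(1/7) = +0.377964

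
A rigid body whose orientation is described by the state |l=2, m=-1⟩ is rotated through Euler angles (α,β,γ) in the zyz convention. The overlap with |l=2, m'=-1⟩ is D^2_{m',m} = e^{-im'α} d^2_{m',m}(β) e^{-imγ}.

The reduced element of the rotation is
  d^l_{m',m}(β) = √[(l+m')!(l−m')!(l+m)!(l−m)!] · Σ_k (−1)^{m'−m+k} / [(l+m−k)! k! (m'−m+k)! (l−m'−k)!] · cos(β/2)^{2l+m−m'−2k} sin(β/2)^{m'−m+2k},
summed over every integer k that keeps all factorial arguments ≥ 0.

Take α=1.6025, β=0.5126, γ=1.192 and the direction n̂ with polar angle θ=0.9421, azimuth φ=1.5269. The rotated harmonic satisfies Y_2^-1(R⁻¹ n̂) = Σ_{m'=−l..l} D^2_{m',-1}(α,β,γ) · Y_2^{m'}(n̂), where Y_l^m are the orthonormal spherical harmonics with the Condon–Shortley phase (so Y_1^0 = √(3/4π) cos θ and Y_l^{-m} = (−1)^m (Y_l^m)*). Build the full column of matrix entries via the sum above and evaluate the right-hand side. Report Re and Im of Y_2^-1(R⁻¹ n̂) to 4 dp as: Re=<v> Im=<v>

Need the full column D^2_{m',-1} for m'=−2..2 at α=1.6025, β=0.5126, γ=1.1920.
cos(β/2)=0.967335, sin(β/2)=0.253503
d^2_{-2,-1}: single k=1 term ⇒ +0.458927;  D = -0.142353-0.436291i
d^2_{-1,-1}: k∈[0..1] ⇒ +0.875602 -0.180402 = +0.695200;  D = -0.653742+0.236483i
d^2_{0,-1}: k∈[0..1] ⇒ -0.562068 +0.038601 = -0.523467;  D = -0.193579-0.486359i
d^2_{1,-1}: k∈[0..1] ⇒ +0.180402 -0.004130 = +0.176272;  D = +0.161628-0.070345i
d^2_{2,-1}: single k=0 term ⇒ -0.031518;  D = +0.013488+0.028486i
Y_2^{m'}(θ=0.9421,φ=1.5269) and Σ D·Y over m':
  (-0.1424-0.4363i)·(-0.2517-0.0222i)  (-0.6537+0.2365i)·(+0.0161-0.3671i)  (-0.1936-0.4864i)·(+0.0118+0.0000i)  (+0.1616-0.0703i)·(-0.0161-0.3671i)  (+0.0135+0.0285i)·(-0.2517+0.0222i)
Y_2^-1(R⁻¹ n̂) = +0.067689+0.285945i

Re=0.0677 Im=0.2859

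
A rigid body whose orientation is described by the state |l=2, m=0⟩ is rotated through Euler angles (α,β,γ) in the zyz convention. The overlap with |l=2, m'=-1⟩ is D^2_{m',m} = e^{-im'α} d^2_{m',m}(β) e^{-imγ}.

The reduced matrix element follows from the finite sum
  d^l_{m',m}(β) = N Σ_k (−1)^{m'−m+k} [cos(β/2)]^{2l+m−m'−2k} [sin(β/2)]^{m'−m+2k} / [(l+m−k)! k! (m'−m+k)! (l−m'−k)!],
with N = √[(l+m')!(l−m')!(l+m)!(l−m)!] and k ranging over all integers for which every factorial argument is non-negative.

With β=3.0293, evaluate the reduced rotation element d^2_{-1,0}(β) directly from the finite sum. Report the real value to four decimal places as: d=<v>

d=-0.1364

d^2_{-1,0}(β=3.0293) via the finite sum:
With c≡cos(β/2)=0.056117 and s≡sin(β/2)=0.998424, N=[1·6·2·2]^{1/2}=4.898979
k∈{1,2} keeps every argument non-negative
  k=1: (−1)^0·4.8990/(2)·0.0561^3·0.9984^1 = +0.000432
  k=2: (−1)^1·4.8990/(2)·0.0561^1·0.9984^3 = -0.136809
d^2_{-1,0}(3.0293) = +0.000432 -0.136809 = -0.136377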